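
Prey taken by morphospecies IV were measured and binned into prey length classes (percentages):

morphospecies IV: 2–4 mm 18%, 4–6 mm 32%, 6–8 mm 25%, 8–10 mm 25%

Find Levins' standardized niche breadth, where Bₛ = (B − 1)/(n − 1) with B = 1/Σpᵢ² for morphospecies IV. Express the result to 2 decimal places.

Convert percentages to proportions (divide by 100).
Σpᵢ² = 0.18² + 0.32² + 0.25² + 0.25² = 0.0324 + 0.1024 + 0.0625 + 0.0625 = 0.2598
B = 1 / 0.2598 = 3.8491
Bₛ = (B − 1)/(n − 1) = (3.8491 − 1)/(4 − 1) = 2.8491/3 = 0.9497

0.95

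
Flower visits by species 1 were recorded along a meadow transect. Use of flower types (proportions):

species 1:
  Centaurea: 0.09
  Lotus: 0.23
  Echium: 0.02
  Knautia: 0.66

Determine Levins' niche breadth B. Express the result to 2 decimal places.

2.01

Σpᵢ² = 0.09² + 0.23² + 0.02² + 0.66² = 0.0081 + 0.0529 + 0.0004 + 0.4356 = 0.4970
B = 1 / 0.4970 = 2.0121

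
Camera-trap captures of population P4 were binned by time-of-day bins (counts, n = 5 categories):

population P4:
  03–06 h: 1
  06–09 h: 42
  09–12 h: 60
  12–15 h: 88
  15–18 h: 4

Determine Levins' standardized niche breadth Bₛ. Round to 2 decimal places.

Proportions for population P4 (n=195): 1/195=0.0051, 42/195=0.2154, 60/195=0.3077, 88/195=0.4513, 4/195=0.0205
Σpᵢ² = 0.0051² + 0.2154² + 0.3077² + 0.4513² + 0.0205² = 0.000026 + 0.046397 + 0.094679 + 0.203672 + 0.000420 = 0.345194
B = 1 / 0.345194 = 2.8969
Bₛ = (B − 1)/(n − 1) = (2.8969 − 1)/(5 − 1) = 1.8969/4 = 0.4742

0.47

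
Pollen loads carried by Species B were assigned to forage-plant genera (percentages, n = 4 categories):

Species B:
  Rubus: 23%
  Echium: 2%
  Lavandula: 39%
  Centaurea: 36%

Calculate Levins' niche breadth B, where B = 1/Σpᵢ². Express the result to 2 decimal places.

Convert percentages to proportions (divide by 100).
Σpᵢ² = 0.23² + 0.02² + 0.39² + 0.36² = 0.0529 + 0.0004 + 0.1521 + 0.1296 = 0.3350
B = 1 / 0.3350 = 2.9851

2.99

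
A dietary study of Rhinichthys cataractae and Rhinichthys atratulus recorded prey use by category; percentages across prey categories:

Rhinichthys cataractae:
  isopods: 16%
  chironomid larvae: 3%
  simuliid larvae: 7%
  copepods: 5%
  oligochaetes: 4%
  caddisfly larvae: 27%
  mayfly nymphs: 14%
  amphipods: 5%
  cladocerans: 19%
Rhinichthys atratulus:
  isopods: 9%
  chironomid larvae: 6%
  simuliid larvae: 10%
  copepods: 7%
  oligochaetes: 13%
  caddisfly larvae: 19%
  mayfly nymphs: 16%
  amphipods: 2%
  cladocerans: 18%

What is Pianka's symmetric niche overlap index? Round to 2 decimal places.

0.93

Convert percentages to proportions (divide by 100).
Σ p₁ᵢp₂ᵢ = 0.0144 + 0.0018 + 0.0070 + 0.0035 + 0.0052 + 0.0513 + 0.0224 + 0.0010 + 0.0342 = 0.1408
Σp_1ᵢ² = 0.16² + 0.03² + 0.07² + 0.05² + 0.04² + 0.27² + 0.14² + 0.05² + 0.19² = 0.0256 + 0.0009 + 0.0049 + 0.0025 + 0.0016 + 0.0729 + 0.0196 + 0.0025 + 0.0361 = 0.1666
Σp_2ᵢ² = 0.09² + 0.06² + 0.10² + 0.07² + 0.13² + 0.19² + 0.16² + 0.02² + 0.18² = 0.0081 + 0.0036 + 0.0100 + 0.0049 + 0.0169 + 0.0361 + 0.0256 + 0.0004 + 0.0324 = 0.1380
O = 0.1408 / √(0.1666 × 0.1380) = 0.1408 / 0.15163 = 0.9286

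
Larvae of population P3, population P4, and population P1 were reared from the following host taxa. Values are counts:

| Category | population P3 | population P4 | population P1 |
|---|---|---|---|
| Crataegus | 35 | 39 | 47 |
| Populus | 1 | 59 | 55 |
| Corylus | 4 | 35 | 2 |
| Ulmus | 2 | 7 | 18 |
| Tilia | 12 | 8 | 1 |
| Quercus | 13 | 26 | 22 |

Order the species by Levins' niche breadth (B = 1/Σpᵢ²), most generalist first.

Proportions for population P3 (n=67): 35/67=0.5224, 1/67=0.0149, 4/67=0.0597, 2/67=0.0299, 12/67=0.1791, 13/67=0.1940
Proportions for population P4 (n=174): 39/174=0.2241, 59/174=0.3391, 35/174=0.2011, 7/174=0.0402, 8/174=0.0460, 26/174=0.1494
Proportions for population P1 (n=145): 47/145=0.3241, 55/145=0.3793, 2/145=0.0138, 18/145=0.1241, 1/145=0.0069, 22/145=0.1517
Σp_P3ᵢ² = 0.5224² + 0.0149² + 0.0597² + 0.0299² + 0.1791² + 0.1940² = 0.272902 + 0.000222 + 0.003564 + 0.000894 + 0.032077 + 0.037636 = 0.347295
B_P3 = 1 / 0.347295 = 2.8794
Σp_P4ᵢ² = 0.2241² + 0.3391² + 0.2011² + 0.0402² + 0.0460² + 0.1494² = 0.050221 + 0.114989 + 0.040441 + 0.001616 + 0.002116 + 0.022320 = 0.231703
B_P4 = 1 / 0.231703 = 4.3159
Σp_P1ᵢ² = 0.3241² + 0.3793² + 0.0138² + 0.1241² + 0.0069² + 0.1517² = 0.105041 + 0.143868 + 0.000190 + 0.015401 + 0.000048 + 0.023013 = 0.287561
B_P1 = 1 / 0.287561 = 3.4775
Ranking by B (broadest → narrowest): population P4 (4.32) > population P1 (3.48) > population P3 (2.88)

population P4 > population P1 > population P3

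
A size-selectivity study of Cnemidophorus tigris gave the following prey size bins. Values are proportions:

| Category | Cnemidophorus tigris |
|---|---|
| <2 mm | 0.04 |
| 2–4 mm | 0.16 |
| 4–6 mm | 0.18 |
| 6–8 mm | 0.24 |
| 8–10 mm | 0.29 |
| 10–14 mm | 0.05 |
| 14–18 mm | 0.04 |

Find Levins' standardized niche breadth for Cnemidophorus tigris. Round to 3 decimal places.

0.645

Σpᵢ² = 0.04² + 0.16² + 0.18² + 0.24² + 0.29² + 0.05² + 0.04² = 0.0016 + 0.0256 + 0.0324 + 0.0576 + 0.0841 + 0.0025 + 0.0016 = 0.2054
B = 1 / 0.2054 = 4.86855
Bₛ = (B − 1)/(n − 1) = (4.86855 − 1)/(7 − 1) = 3.86855/6 = 0.64476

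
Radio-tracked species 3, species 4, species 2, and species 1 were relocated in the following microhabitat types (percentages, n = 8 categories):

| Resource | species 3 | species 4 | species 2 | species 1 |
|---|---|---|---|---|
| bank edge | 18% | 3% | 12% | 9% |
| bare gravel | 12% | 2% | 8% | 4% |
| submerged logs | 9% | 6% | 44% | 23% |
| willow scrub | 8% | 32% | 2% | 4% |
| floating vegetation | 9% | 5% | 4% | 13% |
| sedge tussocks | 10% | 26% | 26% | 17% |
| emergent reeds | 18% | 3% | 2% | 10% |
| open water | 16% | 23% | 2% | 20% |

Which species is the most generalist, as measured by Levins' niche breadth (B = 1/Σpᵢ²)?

species 3

Convert percentages to proportions (divide by 100).
Σp_3ᵢ² = 0.18² + 0.12² + 0.09² + 0.08² + 0.09² + 0.10² + 0.18² + 0.16² = 0.0324 + 0.0144 + 0.0081 + 0.0064 + 0.0081 + 0.0100 + 0.0324 + 0.0256 = 0.1374
B_3 = 1 / 0.1374 = 7.2780
Σp_4ᵢ² = 0.03² + 0.02² + 0.06² + 0.32² + 0.05² + 0.26² + 0.03² + 0.23² = 0.0009 + 0.0004 + 0.0036 + 0.1024 + 0.0025 + 0.0676 + 0.0009 + 0.0529 = 0.2312
B_4 = 1 / 0.2312 = 4.3253
Σp_2ᵢ² = 0.12² + 0.08² + 0.44² + 0.02² + 0.04² + 0.26² + 0.02² + 0.02² = 0.0144 + 0.0064 + 0.1936 + 0.0004 + 0.0016 + 0.0676 + 0.0004 + 0.0004 = 0.2848
B_2 = 1 / 0.2848 = 3.5112
Σp_1ᵢ² = 0.09² + 0.04² + 0.23² + 0.04² + 0.13² + 0.17² + 0.10² + 0.20² = 0.0081 + 0.0016 + 0.0529 + 0.0016 + 0.0169 + 0.0289 + 0.0100 + 0.0400 = 0.1600
B_1 = 1 / 0.1600 = 6.2500
Highest B → broadest niche (most generalist): species 3 (B = 7.28).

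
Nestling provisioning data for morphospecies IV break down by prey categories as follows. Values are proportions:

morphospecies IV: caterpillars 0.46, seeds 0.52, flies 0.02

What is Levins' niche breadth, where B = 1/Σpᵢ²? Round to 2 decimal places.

2.07

Σpᵢ² = 0.46² + 0.52² + 0.02² = 0.2116 + 0.2704 + 0.0004 = 0.4824
B = 1 / 0.4824 = 2.0730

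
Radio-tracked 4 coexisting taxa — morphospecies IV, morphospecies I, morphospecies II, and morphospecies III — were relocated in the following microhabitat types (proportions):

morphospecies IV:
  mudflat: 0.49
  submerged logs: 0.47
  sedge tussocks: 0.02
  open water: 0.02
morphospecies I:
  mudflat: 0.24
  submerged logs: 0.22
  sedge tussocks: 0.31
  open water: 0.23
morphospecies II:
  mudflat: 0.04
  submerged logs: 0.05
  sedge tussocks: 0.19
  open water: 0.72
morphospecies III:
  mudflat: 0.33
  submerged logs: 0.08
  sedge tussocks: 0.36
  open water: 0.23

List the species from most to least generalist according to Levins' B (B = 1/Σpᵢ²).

Σp_IVᵢ² = 0.49² + 0.47² + 0.02² + 0.02² = 0.2401 + 0.2209 + 0.0004 + 0.0004 = 0.4618
B_IV = 1 / 0.4618 = 2.1654
Σp_Iᵢ² = 0.24² + 0.22² + 0.31² + 0.23² = 0.0576 + 0.0484 + 0.0961 + 0.0529 = 0.2550
B_I = 1 / 0.2550 = 3.9216
Σp_IIᵢ² = 0.04² + 0.05² + 0.19² + 0.72² = 0.0016 + 0.0025 + 0.0361 + 0.5184 = 0.5586
B_II = 1 / 0.5586 = 1.7902
Σp_IIIᵢ² = 0.33² + 0.08² + 0.36² + 0.23² = 0.1089 + 0.0064 + 0.1296 + 0.0529 = 0.2978
B_III = 1 / 0.2978 = 3.3580
Ranking by B (broadest → narrowest): morphospecies I (3.92) > morphospecies III (3.36) > morphospecies IV (2.17) > morphospecies II (1.79)

morphospecies I > morphospecies III > morphospecies IV > morphospecies II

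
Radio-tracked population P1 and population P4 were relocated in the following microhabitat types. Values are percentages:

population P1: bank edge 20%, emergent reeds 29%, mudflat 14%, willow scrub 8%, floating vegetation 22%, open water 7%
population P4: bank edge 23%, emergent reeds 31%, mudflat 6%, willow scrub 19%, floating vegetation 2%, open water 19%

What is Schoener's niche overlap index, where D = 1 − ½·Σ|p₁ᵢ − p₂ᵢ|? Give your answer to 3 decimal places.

Convert percentages to proportions (divide by 100).
Σ|p₁ᵢ − p₂ᵢ| = 0.03 + 0.02 + 0.08 + 0.11 + 0.20 + 0.12 = 0.56
D = 1 − ½ × 0.56 = 1 − 0.280 = 0.72000

0.720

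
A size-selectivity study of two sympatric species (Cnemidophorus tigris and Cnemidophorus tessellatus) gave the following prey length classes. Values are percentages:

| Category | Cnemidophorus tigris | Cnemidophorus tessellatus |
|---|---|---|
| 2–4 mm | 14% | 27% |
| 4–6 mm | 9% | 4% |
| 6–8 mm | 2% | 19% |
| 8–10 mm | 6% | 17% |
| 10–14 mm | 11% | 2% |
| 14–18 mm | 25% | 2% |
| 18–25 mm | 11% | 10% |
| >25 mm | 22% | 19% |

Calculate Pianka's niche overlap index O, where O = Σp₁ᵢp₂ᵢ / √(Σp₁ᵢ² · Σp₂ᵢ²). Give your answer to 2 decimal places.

Convert percentages to proportions (divide by 100).
Σ p₁ᵢp₂ᵢ = 0.0378 + 0.0036 + 0.0038 + 0.0102 + 0.0022 + 0.0050 + 0.0110 + 0.0418 = 0.1154
Σp_1ᵢ² = 0.14² + 0.09² + 0.02² + 0.06² + 0.11² + 0.25² + 0.11² + 0.22² = 0.0196 + 0.0081 + 0.0004 + 0.0036 + 0.0121 + 0.0625 + 0.0121 + 0.0484 = 0.1668
Σp_2ᵢ² = 0.27² + 0.04² + 0.19² + 0.17² + 0.02² + 0.02² + 0.10² + 0.19² = 0.0729 + 0.0016 + 0.0361 + 0.0289 + 0.0004 + 0.0004 + 0.0100 + 0.0361 = 0.1864
O = 0.1154 / √(0.1668 × 0.1864) = 0.1154 / 0.17633 = 0.6545

0.65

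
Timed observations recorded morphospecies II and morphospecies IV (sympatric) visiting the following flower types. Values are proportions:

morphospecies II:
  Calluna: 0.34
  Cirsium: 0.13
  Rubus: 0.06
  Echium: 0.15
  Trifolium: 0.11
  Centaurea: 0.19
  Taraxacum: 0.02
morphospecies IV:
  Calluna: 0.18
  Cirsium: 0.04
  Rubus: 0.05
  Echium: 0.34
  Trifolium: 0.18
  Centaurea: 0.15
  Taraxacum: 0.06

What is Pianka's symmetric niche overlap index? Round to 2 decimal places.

Σ p₁ᵢp₂ᵢ = 0.0612 + 0.0052 + 0.0030 + 0.0510 + 0.0198 + 0.0285 + 0.0012 = 0.1699
Σp_1ᵢ² = 0.34² + 0.13² + 0.06² + 0.15² + 0.11² + 0.19² + 0.02² = 0.1156 + 0.0169 + 0.0036 + 0.0225 + 0.0121 + 0.0361 + 0.0004 = 0.2072
Σp_2ᵢ² = 0.18² + 0.04² + 0.05² + 0.34² + 0.18² + 0.15² + 0.06² = 0.0324 + 0.0016 + 0.0025 + 0.1156 + 0.0324 + 0.0225 + 0.0036 = 0.2106
O = 0.1699 / √(0.2072 × 0.2106) = 0.1699 / 0.20889 = 0.8133

0.81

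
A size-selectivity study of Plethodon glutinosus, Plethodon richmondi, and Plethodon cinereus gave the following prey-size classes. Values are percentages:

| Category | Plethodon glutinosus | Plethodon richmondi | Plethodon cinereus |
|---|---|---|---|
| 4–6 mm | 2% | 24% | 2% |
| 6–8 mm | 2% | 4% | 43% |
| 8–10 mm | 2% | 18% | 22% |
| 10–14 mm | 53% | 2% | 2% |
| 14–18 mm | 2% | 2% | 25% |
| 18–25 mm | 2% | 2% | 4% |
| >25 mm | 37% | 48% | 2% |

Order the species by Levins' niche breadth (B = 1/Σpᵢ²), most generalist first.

Convert percentages to proportions (divide by 100).
Σp_glutᵢ² = 0.02² + 0.02² + 0.02² + 0.53² + 0.02² + 0.02² + 0.37² = 0.0004 + 0.0004 + 0.0004 + 0.2809 + 0.0004 + 0.0004 + 0.1369 = 0.4198
B_glut = 1 / 0.4198 = 2.3821
Σp_richᵢ² = 0.24² + 0.04² + 0.18² + 0.02² + 0.02² + 0.02² + 0.48² = 0.0576 + 0.0016 + 0.0324 + 0.0004 + 0.0004 + 0.0004 + 0.2304 = 0.3232
B_rich = 1 / 0.3232 = 3.0941
Σp_cineᵢ² = 0.02² + 0.43² + 0.22² + 0.02² + 0.25² + 0.04² + 0.02² = 0.0004 + 0.1849 + 0.0484 + 0.0004 + 0.0625 + 0.0016 + 0.0004 = 0.2986
B_cine = 1 / 0.2986 = 3.3490
Ranking by B (broadest → narrowest): Plethodon cinereus (3.35) > Plethodon richmondi (3.09) > Plethodon glutinosus (2.38)

Plethodon cinereus > Plethodon richmondi > Plethodon glutinosus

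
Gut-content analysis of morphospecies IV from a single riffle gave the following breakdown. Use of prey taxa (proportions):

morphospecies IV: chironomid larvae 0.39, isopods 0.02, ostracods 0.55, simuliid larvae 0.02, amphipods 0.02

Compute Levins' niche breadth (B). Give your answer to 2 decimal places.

2.19

Σpᵢ² = 0.39² + 0.02² + 0.55² + 0.02² + 0.02² = 0.1521 + 0.0004 + 0.3025 + 0.0004 + 0.0004 = 0.4558
B = 1 / 0.4558 = 2.1939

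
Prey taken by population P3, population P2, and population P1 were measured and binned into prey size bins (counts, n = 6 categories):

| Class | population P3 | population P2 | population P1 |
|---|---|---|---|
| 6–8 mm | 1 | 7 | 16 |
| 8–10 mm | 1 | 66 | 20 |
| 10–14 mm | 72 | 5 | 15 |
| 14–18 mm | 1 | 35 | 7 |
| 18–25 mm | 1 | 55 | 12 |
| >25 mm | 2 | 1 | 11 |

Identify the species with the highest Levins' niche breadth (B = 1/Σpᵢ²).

Proportions for population P3 (n=78): 1/78=0.0128, 1/78=0.0128, 72/78=0.9231, 1/78=0.0128, 1/78=0.0128, 2/78=0.0256
Proportions for population P2 (n=169): 7/169=0.0414, 66/169=0.3905, 5/169=0.0296, 35/169=0.2071, 55/169=0.3254, 1/169=0.0059
Proportions for population P1 (n=81): 16/81=0.1975, 20/81=0.2469, 15/81=0.1852, 7/81=0.0864, 12/81=0.1481, 11/81=0.1358
Σp_P3ᵢ² = 0.0128² + 0.0128² + 0.9231² + 0.0128² + 0.0128² + 0.0256² = 0.000164 + 0.000164 + 0.852114 + 0.000164 + 0.000164 + 0.000655 = 0.853425
B_P3 = 1 / 0.853425 = 1.1717
Σp_P2ᵢ² = 0.0414² + 0.3905² + 0.0296² + 0.2071² + 0.3254² + 0.0059² = 0.001714 + 0.152490 + 0.000876 + 0.042890 + 0.105885 + 0.000035 = 0.303890
B_P2 = 1 / 0.303890 = 3.2907
Σp_P1ᵢ² = 0.1975² + 0.2469² + 0.1852² + 0.0864² + 0.1481² + 0.1358² = 0.039006 + 0.060960 + 0.034299 + 0.007465 + 0.021934 + 0.018442 = 0.182106
B_P1 = 1 / 0.182106 = 5.4913
Highest B → broadest niche (most generalist): population P1 (B = 5.49).

population P1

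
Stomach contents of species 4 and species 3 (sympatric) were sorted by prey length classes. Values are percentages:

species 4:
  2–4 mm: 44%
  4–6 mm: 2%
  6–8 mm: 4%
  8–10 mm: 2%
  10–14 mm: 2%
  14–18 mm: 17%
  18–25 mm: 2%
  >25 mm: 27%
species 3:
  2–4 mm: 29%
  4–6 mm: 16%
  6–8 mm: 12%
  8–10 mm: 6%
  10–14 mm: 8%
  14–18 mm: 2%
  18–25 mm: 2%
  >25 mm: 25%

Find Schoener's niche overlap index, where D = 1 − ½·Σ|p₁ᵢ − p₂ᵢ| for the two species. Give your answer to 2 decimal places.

Convert percentages to proportions (divide by 100).
Σ|p₁ᵢ − p₂ᵢ| = 0.15 + 0.14 + 0.08 + 0.04 + 0.06 + 0.15 + 0.00 + 0.02 = 0.64
D = 1 − ½ × 0.64 = 1 − 0.320 = 0.6800

0.68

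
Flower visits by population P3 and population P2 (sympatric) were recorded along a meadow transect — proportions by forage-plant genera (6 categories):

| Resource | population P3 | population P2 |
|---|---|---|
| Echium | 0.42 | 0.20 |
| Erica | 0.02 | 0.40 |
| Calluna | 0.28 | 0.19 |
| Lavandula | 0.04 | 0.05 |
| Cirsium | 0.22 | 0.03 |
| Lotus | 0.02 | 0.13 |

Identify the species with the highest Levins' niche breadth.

population P2

Σp_P3ᵢ² = 0.42² + 0.02² + 0.28² + 0.04² + 0.22² + 0.02² = 0.1764 + 0.0004 + 0.0784 + 0.0016 + 0.0484 + 0.0004 = 0.3056
B_P3 = 1 / 0.3056 = 3.2723
Σp_P2ᵢ² = 0.20² + 0.40² + 0.19² + 0.05² + 0.03² + 0.13² = 0.0400 + 0.1600 + 0.0361 + 0.0025 + 0.0009 + 0.0169 = 0.2564
B_P2 = 1 / 0.2564 = 3.9002
Highest B → broadest niche (most generalist): population P2 (B = 3.90).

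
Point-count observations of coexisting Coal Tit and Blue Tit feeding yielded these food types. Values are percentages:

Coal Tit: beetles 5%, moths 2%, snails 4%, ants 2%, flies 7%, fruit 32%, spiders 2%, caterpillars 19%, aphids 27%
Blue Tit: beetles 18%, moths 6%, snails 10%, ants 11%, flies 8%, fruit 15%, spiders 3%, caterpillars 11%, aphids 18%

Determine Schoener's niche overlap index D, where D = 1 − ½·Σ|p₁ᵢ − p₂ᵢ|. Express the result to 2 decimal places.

0.66

Convert percentages to proportions (divide by 100).
Σ|p₁ᵢ − p₂ᵢ| = 0.13 + 0.04 + 0.06 + 0.09 + 0.01 + 0.17 + 0.01 + 0.08 + 0.09 = 0.68
D = 1 − ½ × 0.68 = 1 − 0.340 = 0.6600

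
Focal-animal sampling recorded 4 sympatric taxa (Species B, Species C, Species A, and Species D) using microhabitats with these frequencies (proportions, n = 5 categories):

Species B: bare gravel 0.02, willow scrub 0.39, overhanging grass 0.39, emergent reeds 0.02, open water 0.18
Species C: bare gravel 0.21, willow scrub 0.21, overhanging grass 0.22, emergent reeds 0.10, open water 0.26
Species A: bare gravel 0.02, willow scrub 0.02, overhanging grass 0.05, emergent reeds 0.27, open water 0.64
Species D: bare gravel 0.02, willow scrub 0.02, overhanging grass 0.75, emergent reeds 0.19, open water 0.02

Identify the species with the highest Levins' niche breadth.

Species C

Σp_Bᵢ² = 0.02² + 0.39² + 0.39² + 0.02² + 0.18² = 0.0004 + 0.1521 + 0.1521 + 0.0004 + 0.0324 = 0.3374
B_B = 1 / 0.3374 = 2.9638
Σp_Cᵢ² = 0.21² + 0.21² + 0.22² + 0.10² + 0.26² = 0.0441 + 0.0441 + 0.0484 + 0.0100 + 0.0676 = 0.2142
B_C = 1 / 0.2142 = 4.6685
Σp_Aᵢ² = 0.02² + 0.02² + 0.05² + 0.27² + 0.64² = 0.0004 + 0.0004 + 0.0025 + 0.0729 + 0.4096 = 0.4858
B_A = 1 / 0.4858 = 2.0585
Σp_Dᵢ² = 0.02² + 0.02² + 0.75² + 0.19² + 0.02² = 0.0004 + 0.0004 + 0.5625 + 0.0361 + 0.0004 = 0.5998
B_D = 1 / 0.5998 = 1.6672
Highest B → broadest niche (most generalist): Species C (B = 4.67).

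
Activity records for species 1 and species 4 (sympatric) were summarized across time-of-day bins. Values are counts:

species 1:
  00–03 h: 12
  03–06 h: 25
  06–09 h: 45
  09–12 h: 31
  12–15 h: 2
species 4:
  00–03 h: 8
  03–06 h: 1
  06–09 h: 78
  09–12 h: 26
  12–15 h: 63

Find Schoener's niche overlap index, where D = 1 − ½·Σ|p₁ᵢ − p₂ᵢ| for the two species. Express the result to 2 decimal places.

Proportions for species 1 (n=115): 12/115=0.1043, 25/115=0.2174, 45/115=0.3913, 31/115=0.2696, 2/115=0.0174
Proportions for species 4 (n=176): 8/176=0.0455, 1/176=0.0057, 78/176=0.4432, 26/176=0.1477, 63/176=0.3580
Σ|p₁ᵢ − p₂ᵢ| = 0.0588 + 0.2117 + 0.0519 + 0.1219 + 0.3406 = 0.7849
D = 1 − ½ × 0.7849 = 1 − 0.39245 = 0.60755

0.61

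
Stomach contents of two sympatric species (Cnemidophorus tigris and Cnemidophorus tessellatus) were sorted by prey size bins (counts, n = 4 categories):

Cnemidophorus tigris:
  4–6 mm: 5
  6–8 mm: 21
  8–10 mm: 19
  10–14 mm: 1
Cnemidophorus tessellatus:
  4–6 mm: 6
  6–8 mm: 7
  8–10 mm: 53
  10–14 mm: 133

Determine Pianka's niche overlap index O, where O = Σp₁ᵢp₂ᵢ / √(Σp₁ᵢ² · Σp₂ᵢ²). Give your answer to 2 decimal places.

Proportions for Cnemidophorus tigris (n=46): 5/46=0.1087, 21/46=0.4565, 19/46=0.4130, 1/46=0.0217
Proportions for Cnemidophorus tessellatus (n=199): 6/199=0.0302, 7/199=0.0352, 53/199=0.2663, 133/199=0.6683
Σ p₁ᵢp₂ᵢ = 0.003283 + 0.016069 + 0.109982 + 0.014502 = 0.143836
Σp_1ᵢ² = 0.1087² + 0.4565² + 0.4130² + 0.0217² = 0.011816 + 0.208392 + 0.170569 + 0.000471 = 0.391248
Σp_2ᵢ² = 0.0302² + 0.0352² + 0.2663² + 0.6683² = 0.000912 + 0.001239 + 0.070916 + 0.446625 = 0.519692
O = 0.143836 / √(0.391248 × 0.519692) = 0.143836 / 0.4509196 = 0.3190

0.32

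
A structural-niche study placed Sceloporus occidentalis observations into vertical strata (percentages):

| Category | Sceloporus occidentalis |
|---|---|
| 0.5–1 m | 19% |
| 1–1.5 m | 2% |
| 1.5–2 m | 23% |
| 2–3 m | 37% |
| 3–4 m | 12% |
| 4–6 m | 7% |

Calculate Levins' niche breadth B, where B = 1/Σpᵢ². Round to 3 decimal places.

4.072

Convert percentages to proportions (divide by 100).
Σpᵢ² = 0.19² + 0.02² + 0.23² + 0.37² + 0.12² + 0.07² = 0.0361 + 0.0004 + 0.0529 + 0.1369 + 0.0144 + 0.0049 = 0.2456
B = 1 / 0.2456 = 4.07166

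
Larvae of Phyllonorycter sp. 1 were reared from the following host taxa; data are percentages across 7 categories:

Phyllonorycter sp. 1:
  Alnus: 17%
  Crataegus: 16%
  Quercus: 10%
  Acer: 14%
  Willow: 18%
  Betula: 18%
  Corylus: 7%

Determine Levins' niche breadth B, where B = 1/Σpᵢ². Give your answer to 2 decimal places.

6.50

Convert percentages to proportions (divide by 100).
Σpᵢ² = 0.17² + 0.16² + 0.10² + 0.14² + 0.18² + 0.18² + 0.07² = 0.0289 + 0.0256 + 0.0100 + 0.0196 + 0.0324 + 0.0324 + 0.0049 = 0.1538
B = 1 / 0.1538 = 6.5020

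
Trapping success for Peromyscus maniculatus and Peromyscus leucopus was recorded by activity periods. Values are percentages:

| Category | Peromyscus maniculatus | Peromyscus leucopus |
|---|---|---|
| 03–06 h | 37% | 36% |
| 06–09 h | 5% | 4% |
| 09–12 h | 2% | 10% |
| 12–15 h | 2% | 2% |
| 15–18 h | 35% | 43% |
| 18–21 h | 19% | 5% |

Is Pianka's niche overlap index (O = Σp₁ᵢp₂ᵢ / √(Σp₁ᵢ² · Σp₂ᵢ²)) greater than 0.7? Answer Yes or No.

Convert percentages to proportions (divide by 100).
Σ p₁ᵢp₂ᵢ = 0.1332 + 0.0020 + 0.0020 + 0.0004 + 0.1505 + 0.0095 = 0.2976
Σp_1ᵢ² = 0.37² + 0.05² + 0.02² + 0.02² + 0.35² + 0.19² = 0.1369 + 0.0025 + 0.0004 + 0.0004 + 0.1225 + 0.0361 = 0.2988
Σp_2ᵢ² = 0.36² + 0.04² + 0.10² + 0.02² + 0.43² + 0.05² = 0.1296 + 0.0016 + 0.0100 + 0.0004 + 0.1849 + 0.0025 = 0.3290
O = 0.2976 / √(0.2988 × 0.3290) = 0.2976 / 0.31354 = 0.9492
O = 0.9492 > 0.7 → Yes.

Yes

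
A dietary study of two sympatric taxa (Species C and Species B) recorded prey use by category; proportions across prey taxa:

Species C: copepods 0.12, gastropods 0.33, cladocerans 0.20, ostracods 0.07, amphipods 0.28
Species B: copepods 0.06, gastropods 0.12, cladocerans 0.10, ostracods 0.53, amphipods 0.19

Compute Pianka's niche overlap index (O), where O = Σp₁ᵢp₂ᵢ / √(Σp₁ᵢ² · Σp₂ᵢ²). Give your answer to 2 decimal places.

0.54

Σ p₁ᵢp₂ᵢ = 0.0072 + 0.0396 + 0.0200 + 0.0371 + 0.0532 = 0.1571
Σp_1ᵢ² = 0.12² + 0.33² + 0.20² + 0.07² + 0.28² = 0.0144 + 0.1089 + 0.0400 + 0.0049 + 0.0784 = 0.2466
Σp_2ᵢ² = 0.06² + 0.12² + 0.10² + 0.53² + 0.19² = 0.0036 + 0.0144 + 0.0100 + 0.2809 + 0.0361 = 0.3450
O = 0.1571 / √(0.2466 × 0.3450) = 0.1571 / 0.29168 = 0.5386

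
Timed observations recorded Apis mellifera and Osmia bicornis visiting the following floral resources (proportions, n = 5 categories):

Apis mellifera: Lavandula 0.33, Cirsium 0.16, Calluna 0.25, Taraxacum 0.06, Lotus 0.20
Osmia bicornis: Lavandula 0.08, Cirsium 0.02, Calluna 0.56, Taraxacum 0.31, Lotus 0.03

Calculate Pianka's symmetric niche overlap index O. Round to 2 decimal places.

Σ p₁ᵢp₂ᵢ = 0.0264 + 0.0032 + 0.1400 + 0.0186 + 0.0060 = 0.1942
Σp_1ᵢ² = 0.33² + 0.16² + 0.25² + 0.06² + 0.20² = 0.1089 + 0.0256 + 0.0625 + 0.0036 + 0.0400 = 0.2406
Σp_2ᵢ² = 0.08² + 0.02² + 0.56² + 0.31² + 0.03² = 0.0064 + 0.0004 + 0.3136 + 0.0961 + 0.0009 = 0.4174
O = 0.1942 / √(0.2406 × 0.4174) = 0.1942 / 0.31690 = 0.6128

0.61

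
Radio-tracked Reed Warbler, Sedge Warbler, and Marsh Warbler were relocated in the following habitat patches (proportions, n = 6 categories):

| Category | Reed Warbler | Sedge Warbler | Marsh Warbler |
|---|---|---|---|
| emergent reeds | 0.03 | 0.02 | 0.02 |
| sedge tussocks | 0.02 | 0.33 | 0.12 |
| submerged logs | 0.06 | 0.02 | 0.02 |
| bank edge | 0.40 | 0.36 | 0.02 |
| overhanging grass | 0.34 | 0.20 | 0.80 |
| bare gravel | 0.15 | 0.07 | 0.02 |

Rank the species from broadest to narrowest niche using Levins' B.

Σp_Reedᵢ² = 0.03² + 0.02² + 0.06² + 0.40² + 0.34² + 0.15² = 0.0009 + 0.0004 + 0.0036 + 0.1600 + 0.1156 + 0.0225 = 0.3030
B_Reed = 1 / 0.3030 = 3.3003
Σp_Sedgᵢ² = 0.02² + 0.33² + 0.02² + 0.36² + 0.20² + 0.07² = 0.0004 + 0.1089 + 0.0004 + 0.1296 + 0.0400 + 0.0049 = 0.2842
B_Sedg = 1 / 0.2842 = 3.5186
Σp_Marsᵢ² = 0.02² + 0.12² + 0.02² + 0.02² + 0.80² + 0.02² = 0.0004 + 0.0144 + 0.0004 + 0.0004 + 0.6400 + 0.0004 = 0.6560
B_Mars = 1 / 0.6560 = 1.5244
Ranking by B (broadest → narrowest): Sedge Warbler (3.52) > Reed Warbler (3.30) > Marsh Warbler (1.52)

Sedge Warbler > Reed Warbler > Marsh Warbler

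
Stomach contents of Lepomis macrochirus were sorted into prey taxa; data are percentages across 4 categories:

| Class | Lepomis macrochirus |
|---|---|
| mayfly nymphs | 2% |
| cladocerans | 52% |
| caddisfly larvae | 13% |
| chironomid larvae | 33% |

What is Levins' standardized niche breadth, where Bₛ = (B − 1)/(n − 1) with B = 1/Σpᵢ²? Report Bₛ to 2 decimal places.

Convert percentages to proportions (divide by 100).
Σpᵢ² = 0.02² + 0.52² + 0.13² + 0.33² = 0.0004 + 0.2704 + 0.0169 + 0.1089 = 0.3966
B = 1 / 0.3966 = 2.5214
Bₛ = (B − 1)/(n − 1) = (2.5214 − 1)/(4 − 1) = 1.5214/3 = 0.5071

0.51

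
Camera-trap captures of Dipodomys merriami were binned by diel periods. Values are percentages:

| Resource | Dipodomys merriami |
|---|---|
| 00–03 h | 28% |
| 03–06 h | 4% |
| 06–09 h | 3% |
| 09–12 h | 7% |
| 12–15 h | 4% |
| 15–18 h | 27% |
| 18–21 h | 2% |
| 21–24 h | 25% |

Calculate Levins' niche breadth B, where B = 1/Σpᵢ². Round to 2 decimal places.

4.48

Convert percentages to proportions (divide by 100).
Σpᵢ² = 0.28² + 0.04² + 0.03² + 0.07² + 0.04² + 0.27² + 0.02² + 0.25² = 0.0784 + 0.0016 + 0.0009 + 0.0049 + 0.0016 + 0.0729 + 0.0004 + 0.0625 = 0.2232
B = 1 / 0.2232 = 4.4803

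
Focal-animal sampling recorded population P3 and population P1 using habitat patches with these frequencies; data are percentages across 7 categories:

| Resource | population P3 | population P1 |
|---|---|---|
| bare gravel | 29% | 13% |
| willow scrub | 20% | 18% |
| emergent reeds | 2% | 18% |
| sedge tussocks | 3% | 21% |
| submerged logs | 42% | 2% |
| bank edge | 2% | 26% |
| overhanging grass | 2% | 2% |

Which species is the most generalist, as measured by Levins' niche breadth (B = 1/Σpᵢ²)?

population P1

Convert percentages to proportions (divide by 100).
Σp_P3ᵢ² = 0.29² + 0.20² + 0.02² + 0.03² + 0.42² + 0.02² + 0.02² = 0.0841 + 0.0400 + 0.0004 + 0.0009 + 0.1764 + 0.0004 + 0.0004 = 0.3026
B_P3 = 1 / 0.3026 = 3.3047
Σp_P1ᵢ² = 0.13² + 0.18² + 0.18² + 0.21² + 0.02² + 0.26² + 0.02² = 0.0169 + 0.0324 + 0.0324 + 0.0441 + 0.0004 + 0.0676 + 0.0004 = 0.1942
B_P1 = 1 / 0.1942 = 5.1493
Highest B → broadest niche (most generalist): population P1 (B = 5.15).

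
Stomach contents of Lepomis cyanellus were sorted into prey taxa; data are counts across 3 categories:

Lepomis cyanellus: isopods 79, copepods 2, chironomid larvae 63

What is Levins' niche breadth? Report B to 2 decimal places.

Proportions for Lepomis cyanellus (n=144): 79/144=0.5486, 2/144=0.0139, 63/144=0.4375
Σpᵢ² = 0.5486² + 0.0139² + 0.4375² = 0.300962 + 0.000193 + 0.191406 = 0.492561
B = 1 / 0.492561 = 2.0302

2.03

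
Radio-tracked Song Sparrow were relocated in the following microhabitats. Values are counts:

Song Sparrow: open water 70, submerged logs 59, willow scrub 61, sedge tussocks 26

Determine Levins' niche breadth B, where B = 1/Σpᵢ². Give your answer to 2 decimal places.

3.65

Proportions for Song Sparrow (n=216): 70/216=0.3241, 59/216=0.2731, 61/216=0.2824, 26/216=0.1204
Σpᵢ² = 0.3241² + 0.2731² + 0.2824² + 0.1204² = 0.105041 + 0.074584 + 0.079750 + 0.014496 = 0.273871
B = 1 / 0.273871 = 3.6514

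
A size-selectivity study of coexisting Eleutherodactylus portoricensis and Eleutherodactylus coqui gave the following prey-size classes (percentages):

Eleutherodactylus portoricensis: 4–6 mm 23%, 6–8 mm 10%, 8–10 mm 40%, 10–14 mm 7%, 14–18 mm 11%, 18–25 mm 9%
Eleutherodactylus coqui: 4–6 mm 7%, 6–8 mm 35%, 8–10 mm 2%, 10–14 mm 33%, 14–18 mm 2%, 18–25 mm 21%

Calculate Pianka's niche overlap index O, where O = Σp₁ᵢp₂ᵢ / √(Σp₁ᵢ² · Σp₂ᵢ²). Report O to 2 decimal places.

Convert percentages to proportions (divide by 100).
Σ p₁ᵢp₂ᵢ = 0.0161 + 0.0350 + 0.0080 + 0.0231 + 0.0022 + 0.0189 = 0.1033
Σp_1ᵢ² = 0.23² + 0.10² + 0.40² + 0.07² + 0.11² + 0.09² = 0.0529 + 0.0100 + 0.1600 + 0.0049 + 0.0121 + 0.0081 = 0.2480
Σp_2ᵢ² = 0.07² + 0.35² + 0.02² + 0.33² + 0.02² + 0.21² = 0.0049 + 0.1225 + 0.0004 + 0.1089 + 0.0004 + 0.0441 = 0.2812
O = 0.1033 / √(0.2480 × 0.2812) = 0.1033 / 0.26408 = 0.3912

0.39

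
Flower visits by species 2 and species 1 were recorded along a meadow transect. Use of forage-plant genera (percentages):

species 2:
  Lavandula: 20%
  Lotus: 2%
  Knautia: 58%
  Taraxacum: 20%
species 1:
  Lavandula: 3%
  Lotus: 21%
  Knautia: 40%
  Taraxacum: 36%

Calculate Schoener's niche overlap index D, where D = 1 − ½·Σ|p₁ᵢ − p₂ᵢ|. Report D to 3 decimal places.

Convert percentages to proportions (divide by 100).
Σ|p₁ᵢ − p₂ᵢ| = 0.17 + 0.19 + 0.18 + 0.16 = 0.70
D = 1 − ½ × 0.70 = 1 − 0.350 = 0.65000

0.650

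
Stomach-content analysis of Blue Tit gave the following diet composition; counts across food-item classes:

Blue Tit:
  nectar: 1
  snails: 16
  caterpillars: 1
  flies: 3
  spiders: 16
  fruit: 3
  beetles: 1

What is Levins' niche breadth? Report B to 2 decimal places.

Proportions for Blue Tit (n=41): 1/41=0.0244, 16/41=0.3902, 1/41=0.0244, 3/41=0.0732, 16/41=0.3902, 3/41=0.0732, 1/41=0.0244
Σpᵢ² = 0.0244² + 0.3902² + 0.0244² + 0.0732² + 0.3902² + 0.0732² + 0.0244² = 0.000595 + 0.152256 + 0.000595 + 0.005358 + 0.152256 + 0.005358 + 0.000595 = 0.317013
B = 1 / 0.317013 = 3.1544

3.15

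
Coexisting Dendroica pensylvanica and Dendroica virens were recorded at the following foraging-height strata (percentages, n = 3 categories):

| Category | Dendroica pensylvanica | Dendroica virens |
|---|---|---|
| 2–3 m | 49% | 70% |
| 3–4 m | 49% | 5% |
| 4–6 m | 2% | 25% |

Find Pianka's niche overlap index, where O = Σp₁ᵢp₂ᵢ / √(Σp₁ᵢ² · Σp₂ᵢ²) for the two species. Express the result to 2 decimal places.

Convert percentages to proportions (divide by 100).
Σ p₁ᵢp₂ᵢ = 0.3430 + 0.0245 + 0.0050 = 0.3725
Σp_1ᵢ² = 0.49² + 0.49² + 0.02² = 0.2401 + 0.2401 + 0.0004 = 0.4806
Σp_2ᵢ² = 0.70² + 0.05² + 0.25² = 0.4900 + 0.0025 + 0.0625 = 0.5550
O = 0.3725 / √(0.4806 × 0.5550) = 0.3725 / 0.51646 = 0.7213

0.72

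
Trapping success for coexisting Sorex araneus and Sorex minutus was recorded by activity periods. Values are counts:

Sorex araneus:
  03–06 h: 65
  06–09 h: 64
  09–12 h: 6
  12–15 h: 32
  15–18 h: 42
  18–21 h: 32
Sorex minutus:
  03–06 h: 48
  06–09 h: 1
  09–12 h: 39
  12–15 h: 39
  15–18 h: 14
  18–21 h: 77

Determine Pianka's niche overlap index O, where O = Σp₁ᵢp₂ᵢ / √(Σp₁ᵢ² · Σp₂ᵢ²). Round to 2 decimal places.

Proportions for Sorex araneus (n=241): 65/241=0.2697, 64/241=0.2656, 6/241=0.0249, 32/241=0.1328, 42/241=0.1743, 32/241=0.1328
Proportions for Sorex minutus (n=218): 48/218=0.2202, 1/218=0.0046, 39/218=0.1789, 39/218=0.1789, 14/218=0.0642, 77/218=0.3532
Σ p₁ᵢp₂ᵢ = 0.059388 + 0.001222 + 0.004455 + 0.023758 + 0.011190 + 0.046905 = 0.146918
Σp_1ᵢ² = 0.2697² + 0.2656² + 0.0249² + 0.1328² + 0.1743² + 0.1328² = 0.072738 + 0.070543 + 0.000620 + 0.017636 + 0.030380 + 0.017636 = 0.209553
Σp_2ᵢ² = 0.2202² + 0.0046² + 0.1789² + 0.1789² + 0.0642² + 0.3532² = 0.048488 + 0.000021 + 0.032005 + 0.032005 + 0.004122 + 0.124750 = 0.241391
O = 0.146918 / √(0.209553 × 0.241391) = 0.146918 / 0.2249093 = 0.6532

0.65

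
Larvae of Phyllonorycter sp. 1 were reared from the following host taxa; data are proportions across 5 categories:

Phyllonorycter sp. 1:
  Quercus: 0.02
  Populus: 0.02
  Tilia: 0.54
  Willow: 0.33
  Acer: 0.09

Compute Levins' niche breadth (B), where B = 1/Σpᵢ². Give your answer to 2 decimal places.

2.44

Σpᵢ² = 0.02² + 0.02² + 0.54² + 0.33² + 0.09² = 0.0004 + 0.0004 + 0.2916 + 0.1089 + 0.0081 = 0.4094
B = 1 / 0.4094 = 2.4426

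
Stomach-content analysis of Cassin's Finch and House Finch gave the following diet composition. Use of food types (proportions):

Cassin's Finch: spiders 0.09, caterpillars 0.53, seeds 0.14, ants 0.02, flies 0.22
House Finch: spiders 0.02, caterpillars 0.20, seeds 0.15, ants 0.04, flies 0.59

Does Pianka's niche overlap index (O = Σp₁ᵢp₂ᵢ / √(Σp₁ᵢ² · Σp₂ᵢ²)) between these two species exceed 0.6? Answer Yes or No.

Σ p₁ᵢp₂ᵢ = 0.0018 + 0.1060 + 0.0210 + 0.0008 + 0.1298 = 0.2594
Σp_1ᵢ² = 0.09² + 0.53² + 0.14² + 0.02² + 0.22² = 0.0081 + 0.2809 + 0.0196 + 0.0004 + 0.0484 = 0.3574
Σp_2ᵢ² = 0.02² + 0.20² + 0.15² + 0.04² + 0.59² = 0.0004 + 0.0400 + 0.0225 + 0.0016 + 0.3481 = 0.4126
O = 0.2594 / √(0.3574 × 0.4126) = 0.2594 / 0.38401 = 0.6755
O = 0.6755 > 0.6 → Yes.

Yes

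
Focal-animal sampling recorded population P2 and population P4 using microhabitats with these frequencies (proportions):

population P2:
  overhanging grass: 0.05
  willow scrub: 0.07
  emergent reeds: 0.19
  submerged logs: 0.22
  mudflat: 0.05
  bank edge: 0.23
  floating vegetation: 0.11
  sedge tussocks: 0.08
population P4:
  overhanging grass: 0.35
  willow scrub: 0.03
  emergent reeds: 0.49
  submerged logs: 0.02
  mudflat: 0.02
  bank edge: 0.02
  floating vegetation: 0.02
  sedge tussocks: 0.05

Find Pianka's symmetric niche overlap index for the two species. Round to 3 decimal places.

0.522

Σ p₁ᵢp₂ᵢ = 0.0175 + 0.0021 + 0.0931 + 0.0044 + 0.0010 + 0.0046 + 0.0022 + 0.0040 = 0.1289
Σp_1ᵢ² = 0.05² + 0.07² + 0.19² + 0.22² + 0.05² + 0.23² + 0.11² + 0.08² = 0.0025 + 0.0049 + 0.0361 + 0.0484 + 0.0025 + 0.0529 + 0.0121 + 0.0064 = 0.1658
Σp_2ᵢ² = 0.35² + 0.03² + 0.49² + 0.02² + 0.02² + 0.02² + 0.02² + 0.05² = 0.1225 + 0.0009 + 0.2401 + 0.0004 + 0.0004 + 0.0004 + 0.0004 + 0.0025 = 0.3676
O = 0.1289 / √(0.1658 × 0.3676) = 0.1289 / 0.246877 = 0.52212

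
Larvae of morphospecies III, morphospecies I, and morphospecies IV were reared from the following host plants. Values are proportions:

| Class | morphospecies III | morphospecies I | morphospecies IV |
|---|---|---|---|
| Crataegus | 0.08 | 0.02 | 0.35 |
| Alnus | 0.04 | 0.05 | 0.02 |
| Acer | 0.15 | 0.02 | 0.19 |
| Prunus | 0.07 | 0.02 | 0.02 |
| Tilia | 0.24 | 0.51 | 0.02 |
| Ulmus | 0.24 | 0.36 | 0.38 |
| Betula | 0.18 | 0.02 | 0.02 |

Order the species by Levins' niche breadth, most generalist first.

morphospecies III > morphospecies IV > morphospecies I

Σp_IIIᵢ² = 0.08² + 0.04² + 0.15² + 0.07² + 0.24² + 0.24² + 0.18² = 0.0064 + 0.0016 + 0.0225 + 0.0049 + 0.0576 + 0.0576 + 0.0324 = 0.1830
B_III = 1 / 0.1830 = 5.4645
Σp_Iᵢ² = 0.02² + 0.05² + 0.02² + 0.02² + 0.51² + 0.36² + 0.02² = 0.0004 + 0.0025 + 0.0004 + 0.0004 + 0.2601 + 0.1296 + 0.0004 = 0.3938
B_I = 1 / 0.3938 = 2.5394
Σp_IVᵢ² = 0.35² + 0.02² + 0.19² + 0.02² + 0.02² + 0.38² + 0.02² = 0.1225 + 0.0004 + 0.0361 + 0.0004 + 0.0004 + 0.1444 + 0.0004 = 0.3046
B_IV = 1 / 0.3046 = 3.2830
Ranking by B (broadest → narrowest): morphospecies III (5.46) > morphospecies IV (3.28) > morphospecies I (2.54)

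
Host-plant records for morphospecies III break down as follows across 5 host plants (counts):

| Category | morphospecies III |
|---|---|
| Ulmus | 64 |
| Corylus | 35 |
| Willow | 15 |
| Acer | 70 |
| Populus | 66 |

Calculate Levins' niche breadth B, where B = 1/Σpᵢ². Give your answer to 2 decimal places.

Proportions for morphospecies III (n=250): 64/250=0.2560, 35/250=0.1400, 15/250=0.0600, 70/250=0.2800, 66/250=0.2640
Σpᵢ² = 0.2560² + 0.1400² + 0.0600² + 0.2800² + 0.2640² = 0.065536 + 0.019600 + 0.003600 + 0.078400 + 0.069696 = 0.236832
B = 1 / 0.236832 = 4.2224

4.22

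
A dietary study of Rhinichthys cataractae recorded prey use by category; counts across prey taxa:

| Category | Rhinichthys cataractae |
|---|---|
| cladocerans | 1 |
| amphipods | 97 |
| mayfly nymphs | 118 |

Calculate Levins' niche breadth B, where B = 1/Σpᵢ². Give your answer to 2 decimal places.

Proportions for Rhinichthys cataractae (n=216): 1/216=0.0046, 97/216=0.4491, 118/216=0.5463
Σpᵢ² = 0.0046² + 0.4491² + 0.5463² = 0.000021 + 0.201691 + 0.298444 = 0.500156
B = 1 / 0.500156 = 1.9994

2.00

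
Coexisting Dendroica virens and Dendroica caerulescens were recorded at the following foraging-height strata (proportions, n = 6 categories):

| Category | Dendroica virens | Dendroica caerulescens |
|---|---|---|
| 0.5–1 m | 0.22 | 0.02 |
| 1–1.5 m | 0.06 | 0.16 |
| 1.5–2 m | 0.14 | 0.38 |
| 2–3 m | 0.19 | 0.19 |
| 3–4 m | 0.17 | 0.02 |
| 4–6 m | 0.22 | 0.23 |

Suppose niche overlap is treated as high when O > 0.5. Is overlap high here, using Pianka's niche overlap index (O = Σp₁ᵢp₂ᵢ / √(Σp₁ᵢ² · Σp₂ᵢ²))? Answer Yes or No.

Σ p₁ᵢp₂ᵢ = 0.0044 + 0.0096 + 0.0532 + 0.0361 + 0.0034 + 0.0506 = 0.1573
Σp_1ᵢ² = 0.22² + 0.06² + 0.14² + 0.19² + 0.17² + 0.22² = 0.0484 + 0.0036 + 0.0196 + 0.0361 + 0.0289 + 0.0484 = 0.1850
Σp_2ᵢ² = 0.02² + 0.16² + 0.38² + 0.19² + 0.02² + 0.23² = 0.0004 + 0.0256 + 0.1444 + 0.0361 + 0.0004 + 0.0529 = 0.2598
O = 0.1573 / √(0.1850 × 0.2598) = 0.1573 / 0.21923 = 0.7175
O = 0.7175 > 0.5 → Yes.

Yes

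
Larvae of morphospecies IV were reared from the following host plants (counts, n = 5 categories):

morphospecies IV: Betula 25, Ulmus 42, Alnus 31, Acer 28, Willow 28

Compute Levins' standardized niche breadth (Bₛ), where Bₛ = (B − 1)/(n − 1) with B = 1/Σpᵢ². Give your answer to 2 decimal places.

0.96

Proportions for morphospecies IV (n=154): 25/154=0.1623, 42/154=0.2727, 31/154=0.2013, 28/154=0.1818, 28/154=0.1818
Σpᵢ² = 0.1623² + 0.2727² + 0.2013² + 0.1818² + 0.1818² = 0.026341 + 0.074365 + 0.040522 + 0.033051 + 0.033051 = 0.207330
B = 1 / 0.207330 = 4.8232
Bₛ = (B − 1)/(n − 1) = (4.8232 − 1)/(5 − 1) = 3.8232/4 = 0.9558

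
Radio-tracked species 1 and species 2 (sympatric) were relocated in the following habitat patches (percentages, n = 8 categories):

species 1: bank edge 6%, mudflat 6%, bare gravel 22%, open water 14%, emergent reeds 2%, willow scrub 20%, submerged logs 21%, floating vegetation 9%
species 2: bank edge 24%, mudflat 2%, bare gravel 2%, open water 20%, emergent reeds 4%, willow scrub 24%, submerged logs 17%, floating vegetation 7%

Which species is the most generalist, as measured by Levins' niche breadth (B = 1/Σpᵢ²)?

species 1

Convert percentages to proportions (divide by 100).
Σp_1ᵢ² = 0.06² + 0.06² + 0.22² + 0.14² + 0.02² + 0.20² + 0.21² + 0.09² = 0.0036 + 0.0036 + 0.0484 + 0.0196 + 0.0004 + 0.0400 + 0.0441 + 0.0081 = 0.1678
B_1 = 1 / 0.1678 = 5.9595
Σp_2ᵢ² = 0.24² + 0.02² + 0.02² + 0.20² + 0.04² + 0.24² + 0.17² + 0.07² = 0.0576 + 0.0004 + 0.0004 + 0.0400 + 0.0016 + 0.0576 + 0.0289 + 0.0049 = 0.1914
B_2 = 1 / 0.1914 = 5.2247
Highest B → broadest niche (most generalist): species 1 (B = 5.96).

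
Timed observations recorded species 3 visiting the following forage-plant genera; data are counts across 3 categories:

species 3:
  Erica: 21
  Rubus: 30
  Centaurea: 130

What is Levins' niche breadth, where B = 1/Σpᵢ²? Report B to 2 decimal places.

Proportions for species 3 (n=181): 21/181=0.1160, 30/181=0.1657, 130/181=0.7182
Σpᵢ² = 0.1160² + 0.1657² + 0.7182² = 0.013456 + 0.027456 + 0.515811 = 0.556723
B = 1 / 0.556723 = 1.7962

1.80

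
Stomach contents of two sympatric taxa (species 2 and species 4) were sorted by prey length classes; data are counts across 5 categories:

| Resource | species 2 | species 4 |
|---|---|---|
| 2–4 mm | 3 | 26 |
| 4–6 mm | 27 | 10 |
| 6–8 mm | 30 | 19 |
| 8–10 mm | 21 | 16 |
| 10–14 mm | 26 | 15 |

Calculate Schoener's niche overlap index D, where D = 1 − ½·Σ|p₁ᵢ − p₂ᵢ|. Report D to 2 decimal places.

Proportions for species 2 (n=107): 3/107=0.0280, 27/107=0.2523, 30/107=0.2804, 21/107=0.1963, 26/107=0.2430
Proportions for species 4 (n=86): 26/86=0.3023, 10/86=0.1163, 19/86=0.2209, 16/86=0.1860, 15/86=0.1744
Σ|p₁ᵢ − p₂ᵢ| = 0.2743 + 0.1360 + 0.0595 + 0.0103 + 0.0686 = 0.5487
D = 1 − ½ × 0.5487 = 1 − 0.27435 = 0.72565

0.73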